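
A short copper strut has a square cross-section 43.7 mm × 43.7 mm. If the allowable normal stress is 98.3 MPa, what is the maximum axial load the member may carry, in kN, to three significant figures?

A = 1910 mm².
P_max = σ_allow · A = 98.3 · 1910 = 187700 N = 187.7 kN.

188 kN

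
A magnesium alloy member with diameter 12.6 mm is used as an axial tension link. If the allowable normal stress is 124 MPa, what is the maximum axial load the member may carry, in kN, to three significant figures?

15.5 kN

A = 124.7 mm².
P_max = σ_allow · A = 124 · 124.7 = 15460 N = 15.46 kN.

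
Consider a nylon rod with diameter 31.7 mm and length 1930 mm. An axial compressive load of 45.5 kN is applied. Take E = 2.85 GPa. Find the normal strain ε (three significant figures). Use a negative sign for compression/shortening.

-0.0202

A = 789.2 mm².
σ = N/A = -57.65 MPa; ε = σ/E = -57.65/2850 = -2.023e-02.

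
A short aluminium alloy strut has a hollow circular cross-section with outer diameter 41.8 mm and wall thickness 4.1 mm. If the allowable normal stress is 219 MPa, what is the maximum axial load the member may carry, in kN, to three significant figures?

106 kN

A = 485.6 mm².
P_max = σ_allow · A = 219 · 485.6 = 106300 N = 106.3 kN.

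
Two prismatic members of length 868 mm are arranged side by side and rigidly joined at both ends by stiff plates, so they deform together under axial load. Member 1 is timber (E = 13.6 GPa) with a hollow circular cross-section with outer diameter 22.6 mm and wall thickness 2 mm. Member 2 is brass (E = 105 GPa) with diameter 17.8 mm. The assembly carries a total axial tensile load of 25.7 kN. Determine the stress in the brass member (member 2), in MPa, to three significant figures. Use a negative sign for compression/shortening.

96.8 MPa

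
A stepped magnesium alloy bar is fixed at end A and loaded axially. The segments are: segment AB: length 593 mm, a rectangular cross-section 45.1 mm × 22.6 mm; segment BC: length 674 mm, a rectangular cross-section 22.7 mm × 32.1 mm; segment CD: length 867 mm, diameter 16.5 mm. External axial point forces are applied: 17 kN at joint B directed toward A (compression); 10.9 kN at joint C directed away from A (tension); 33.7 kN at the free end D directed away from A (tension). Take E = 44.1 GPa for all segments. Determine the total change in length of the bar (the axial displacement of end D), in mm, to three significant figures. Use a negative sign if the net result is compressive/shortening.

Internal axial forces (sectioning from the free end, tension +): N_CD = 33.7 kN, N_BC = 44.6 kN, N_AB = 27.6 kN.
A_AB = 1019 mm².
A_BC = 728.7 mm².
A_CD = 213.8 mm².
δ_AB = 27600·593/(1019·44100) = 0.3641 mm
δ_BC = 44600·674/(728.7·44100) = 0.9355 mm
δ_CD = 33700·867/(213.8·44100) = 3.099 mm
δ = Σδ_i = 4.398 mm.

4.40 mm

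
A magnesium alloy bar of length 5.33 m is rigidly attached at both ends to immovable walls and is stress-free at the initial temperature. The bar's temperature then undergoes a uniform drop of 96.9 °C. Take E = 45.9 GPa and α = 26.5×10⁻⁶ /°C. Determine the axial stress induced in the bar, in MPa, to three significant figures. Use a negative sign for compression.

118 MPa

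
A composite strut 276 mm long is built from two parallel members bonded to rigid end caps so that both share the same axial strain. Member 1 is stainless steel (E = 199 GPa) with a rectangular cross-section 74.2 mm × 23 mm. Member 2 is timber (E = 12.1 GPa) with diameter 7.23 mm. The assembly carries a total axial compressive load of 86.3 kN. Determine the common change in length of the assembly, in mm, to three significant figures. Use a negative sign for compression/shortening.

A_1 = 1707 mm².
A_2 = 41.06 mm².
Equal strain + equilibrium ⇒ each member carries load in proportion to AE: A₁E₁ = 339600000 N, A₂E₂ = 496800 N, ΣAE = 340100000 N.
δ = PL/ΣAE = -86300·276/340100000 = -0.07003 mm.

-0.0700 mm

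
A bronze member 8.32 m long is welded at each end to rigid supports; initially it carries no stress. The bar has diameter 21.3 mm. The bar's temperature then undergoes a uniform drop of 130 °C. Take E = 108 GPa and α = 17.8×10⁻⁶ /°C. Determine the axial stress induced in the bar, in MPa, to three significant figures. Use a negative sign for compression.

250 MPa

Free thermal expansion αLΔT = 17.8e-6 · 8320 · -130 = -19.25 mm.
The walls impose strain ε = −(-19.25)/8320 = 2.3140e-03; σ = Eε = 108000 · 2.3140e-03 = 249.9 MPa.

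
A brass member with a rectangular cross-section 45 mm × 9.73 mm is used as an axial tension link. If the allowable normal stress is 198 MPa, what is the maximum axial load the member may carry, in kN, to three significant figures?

A = 437.9 mm².
P_max = σ_allow · A = 198 · 437.9 = 86690 N = 86.69 kN.

86.7 kN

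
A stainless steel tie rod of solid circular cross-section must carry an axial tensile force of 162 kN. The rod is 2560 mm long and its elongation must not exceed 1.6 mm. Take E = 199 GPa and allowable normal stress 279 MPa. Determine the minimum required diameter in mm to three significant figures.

Required area A ≥ P/σ_allow = 162000/279 = 580.6 mm².
For a solid circular section, d ≥ √(4A/π) = 27.19 mm.
Elongation limit: A ≥ PL/(Eδ_allow) = 162000·2560/(199000·1.6) = 1303 mm² ⇒ d ≥ 40.72 mm.
The elongation limit governs.

40.7 mm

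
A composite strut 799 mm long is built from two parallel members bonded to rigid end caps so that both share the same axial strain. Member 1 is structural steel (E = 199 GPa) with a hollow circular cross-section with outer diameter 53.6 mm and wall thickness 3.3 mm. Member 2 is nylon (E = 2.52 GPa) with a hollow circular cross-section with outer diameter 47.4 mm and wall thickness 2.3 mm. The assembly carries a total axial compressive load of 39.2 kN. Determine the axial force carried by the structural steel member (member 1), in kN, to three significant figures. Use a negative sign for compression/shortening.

-38.9 kN

A_1 = 521.5 mm².
A_2 = 325.9 mm².
Equal strain + equilibrium ⇒ each member carries load in proportion to AE: A₁E₁ = 103800000 N, A₂E₂ = 821200 N, ΣAE = 104600000 N.
F₁ = P·A₁E₁/ΣAE = -39200·103800000/104600000 = -38890 N.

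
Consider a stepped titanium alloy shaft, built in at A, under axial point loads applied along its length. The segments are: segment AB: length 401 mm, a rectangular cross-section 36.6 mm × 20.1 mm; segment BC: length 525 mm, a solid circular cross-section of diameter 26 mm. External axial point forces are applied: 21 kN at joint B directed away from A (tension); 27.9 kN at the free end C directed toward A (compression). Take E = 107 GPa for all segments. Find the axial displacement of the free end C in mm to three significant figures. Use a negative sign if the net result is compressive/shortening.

-0.293 mm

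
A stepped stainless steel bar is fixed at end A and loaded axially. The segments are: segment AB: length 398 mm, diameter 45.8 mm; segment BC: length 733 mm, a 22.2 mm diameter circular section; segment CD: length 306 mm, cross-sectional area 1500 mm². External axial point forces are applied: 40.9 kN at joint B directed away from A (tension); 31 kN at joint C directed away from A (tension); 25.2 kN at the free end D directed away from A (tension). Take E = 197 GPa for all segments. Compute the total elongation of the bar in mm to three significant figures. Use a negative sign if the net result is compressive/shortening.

0.685 mm

Internal axial forces (sectioning from the free end, tension +): N_CD = 25.2 kN, N_BC = 56.2 kN, N_AB = 97.1 kN.
A_AB = 1647 mm².
A_BC = 387.1 mm².
δ_AB = 97100·398/(1647·197000) = 0.1191 mm
δ_BC = 56200·733/(387.1·197000) = 0.5402 mm
δ_CD = 25200·306/(1500·197000) = 0.0261 mm
δ = Σδ_i = 0.6854 mm.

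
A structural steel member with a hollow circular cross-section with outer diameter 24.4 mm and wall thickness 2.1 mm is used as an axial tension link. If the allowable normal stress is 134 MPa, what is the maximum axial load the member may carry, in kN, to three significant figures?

19.7 kN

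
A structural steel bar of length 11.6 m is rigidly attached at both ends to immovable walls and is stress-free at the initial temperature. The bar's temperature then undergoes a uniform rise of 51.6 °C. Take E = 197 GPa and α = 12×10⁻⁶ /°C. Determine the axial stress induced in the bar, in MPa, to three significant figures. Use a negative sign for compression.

-122 MPa

Free thermal expansion αLΔT = 12e-6 · 11600 · 51.6 = 7.183 mm.
The walls impose strain ε = −(7.183)/11600 = -6.1920e-04; σ = Eε = 197000 · -6.1920e-04 = -122 MPa.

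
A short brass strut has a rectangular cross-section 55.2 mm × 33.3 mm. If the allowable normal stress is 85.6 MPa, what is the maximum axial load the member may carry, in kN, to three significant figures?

157 kN

A = 1838 mm².
P_max = σ_allow · A = 85.6 · 1838 = 157300 N = 157.3 kN.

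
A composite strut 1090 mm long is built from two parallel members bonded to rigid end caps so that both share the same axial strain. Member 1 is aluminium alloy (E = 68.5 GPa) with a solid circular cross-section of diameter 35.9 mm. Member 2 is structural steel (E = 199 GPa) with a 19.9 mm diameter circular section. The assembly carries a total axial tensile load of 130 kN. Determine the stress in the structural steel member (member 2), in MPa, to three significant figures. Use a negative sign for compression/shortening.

A_1 = 1012 mm².
A_2 = 311 mm².
Equal strain + equilibrium ⇒ each member carries load in proportion to AE: A₁E₁ = 69340000 N, A₂E₂ = 61890000 N, ΣAE = 131200000 N.
σ₂ = P·E₂/ΣAE = 130000·199000/131200000 = 197.1 MPa.

197 MPa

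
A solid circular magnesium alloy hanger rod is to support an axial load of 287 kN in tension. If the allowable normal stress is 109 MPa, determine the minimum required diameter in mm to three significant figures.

Required area A ≥ P/σ_allow = 287000/109 = 2633 mm².
For a solid circular section, d ≥ √(4A/π) = 57.9 mm.

57.9 mm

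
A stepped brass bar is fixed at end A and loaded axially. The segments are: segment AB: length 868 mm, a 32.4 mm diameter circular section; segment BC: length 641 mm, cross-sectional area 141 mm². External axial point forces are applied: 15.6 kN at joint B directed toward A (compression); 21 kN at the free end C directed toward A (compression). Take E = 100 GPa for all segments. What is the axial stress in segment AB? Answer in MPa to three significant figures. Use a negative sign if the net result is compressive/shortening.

Internal axial forces (sectioning from the free end, tension +): N_BC = -21 kN, N_AB = -36.6 kN.
A_AB = 824.5 mm².
σ_AB = N_AB/A_AB = -36600/824.5 = -44.39 MPa.

-44.4 MPa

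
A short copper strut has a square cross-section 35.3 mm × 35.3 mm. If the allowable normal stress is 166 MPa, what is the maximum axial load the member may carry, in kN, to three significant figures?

207 kN

A = 1246 mm².
P_max = σ_allow · A = 166 · 1246 = 206900 N = 206.9 kN.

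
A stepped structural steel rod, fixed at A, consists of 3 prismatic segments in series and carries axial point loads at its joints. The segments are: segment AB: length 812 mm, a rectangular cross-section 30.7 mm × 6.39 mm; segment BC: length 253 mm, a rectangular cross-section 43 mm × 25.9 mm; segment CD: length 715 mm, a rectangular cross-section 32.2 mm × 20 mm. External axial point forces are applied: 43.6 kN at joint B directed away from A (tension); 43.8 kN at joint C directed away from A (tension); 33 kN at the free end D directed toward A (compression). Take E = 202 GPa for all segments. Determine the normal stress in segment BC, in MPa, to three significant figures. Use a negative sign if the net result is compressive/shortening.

Internal axial forces (sectioning from the free end, tension +): N_CD = -33 kN, N_BC = 10.8 kN, N_AB = 54.4 kN.
A_BC = 1114 mm².
σ_BC = N_BC/A_BC = 10800/1114 = 9.697 MPa.

9.70 MPa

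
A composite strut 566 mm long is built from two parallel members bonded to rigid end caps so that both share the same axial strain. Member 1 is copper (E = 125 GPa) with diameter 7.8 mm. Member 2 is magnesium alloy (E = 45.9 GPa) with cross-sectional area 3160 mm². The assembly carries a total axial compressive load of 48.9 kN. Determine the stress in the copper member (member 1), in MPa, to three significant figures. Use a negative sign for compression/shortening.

-40.5 MPa

A_1 = 47.78 mm².
Equal strain + equilibrium ⇒ each member carries load in proportion to AE: A₁E₁ = 5973000 N, A₂E₂ = 145000000 N, ΣAE = 151000000 N.
σ₁ = P·E₁/ΣAE = -48900·125000/151000000 = -40.48 MPa.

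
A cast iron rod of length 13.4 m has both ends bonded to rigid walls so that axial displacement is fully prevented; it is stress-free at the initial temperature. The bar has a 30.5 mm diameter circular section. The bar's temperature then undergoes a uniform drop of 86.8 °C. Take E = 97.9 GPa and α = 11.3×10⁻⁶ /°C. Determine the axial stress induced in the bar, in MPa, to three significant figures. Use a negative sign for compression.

96.0 MPa

Free thermal expansion αLΔT = 11.3e-6 · 13400 · -86.8 = -13.14 mm.
The walls impose strain ε = −(-13.14)/13400 = 9.8084e-04; σ = Eε = 97900 · 9.8084e-04 = 96.02 MPa.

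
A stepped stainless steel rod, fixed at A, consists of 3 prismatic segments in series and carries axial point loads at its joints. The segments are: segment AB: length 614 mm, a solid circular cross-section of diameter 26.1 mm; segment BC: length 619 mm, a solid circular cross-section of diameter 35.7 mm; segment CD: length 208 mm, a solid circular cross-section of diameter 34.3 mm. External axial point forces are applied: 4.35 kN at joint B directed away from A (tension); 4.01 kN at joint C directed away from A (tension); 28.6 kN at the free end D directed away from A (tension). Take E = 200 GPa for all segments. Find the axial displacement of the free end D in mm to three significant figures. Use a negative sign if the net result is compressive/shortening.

0.345 mm

Internal axial forces (sectioning from the free end, tension +): N_CD = 28.6 kN, N_BC = 32.61 kN, N_AB = 36.96 kN.
A_AB = 535 mm².
A_BC = 1001 mm².
A_CD = 924 mm².
δ_AB = 36960·614/(535·200000) = 0.2121 mm
δ_BC = 32610·619/(1001·200000) = 0.1008 mm
δ_CD = 28600·208/(924·200000) = 0.03219 mm
δ = Σδ_i = 0.3451 mm.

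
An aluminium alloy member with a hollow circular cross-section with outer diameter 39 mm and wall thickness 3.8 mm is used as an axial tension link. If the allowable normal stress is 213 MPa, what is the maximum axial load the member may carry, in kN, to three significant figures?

89.5 kN

A = 420.2 mm².
P_max = σ_allow · A = 213 · 420.2 = 89510 N = 89.51 kN.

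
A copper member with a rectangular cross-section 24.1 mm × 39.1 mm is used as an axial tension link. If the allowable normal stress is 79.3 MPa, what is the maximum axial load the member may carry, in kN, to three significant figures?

A = 942.3 mm².
P_max = σ_allow · A = 79.3 · 942.3 = 74730 N = 74.73 kN.

74.7 kN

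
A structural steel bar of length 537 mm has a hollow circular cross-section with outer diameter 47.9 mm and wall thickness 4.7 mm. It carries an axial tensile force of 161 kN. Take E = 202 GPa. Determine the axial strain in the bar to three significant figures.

A = 637.9 mm².
σ = N/A = 252.4 MPa; ε = σ/E = 252.4/202000 = 1.250e-03.

0.00125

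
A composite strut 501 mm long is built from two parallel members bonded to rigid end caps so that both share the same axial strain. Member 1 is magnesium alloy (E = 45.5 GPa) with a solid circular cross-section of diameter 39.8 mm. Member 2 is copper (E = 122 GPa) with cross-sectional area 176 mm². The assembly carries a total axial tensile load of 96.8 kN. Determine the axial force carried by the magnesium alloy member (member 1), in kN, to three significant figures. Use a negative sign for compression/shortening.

A_1 = 1244 mm².
Equal strain + equilibrium ⇒ each member carries load in proportion to AE: A₁E₁ = 56610000 N, A₂E₂ = 21470000 N, ΣAE = 78080000 N.
F₁ = P·A₁E₁/ΣAE = 96800·56610000/78080000 = 70180 N.

70.2 kN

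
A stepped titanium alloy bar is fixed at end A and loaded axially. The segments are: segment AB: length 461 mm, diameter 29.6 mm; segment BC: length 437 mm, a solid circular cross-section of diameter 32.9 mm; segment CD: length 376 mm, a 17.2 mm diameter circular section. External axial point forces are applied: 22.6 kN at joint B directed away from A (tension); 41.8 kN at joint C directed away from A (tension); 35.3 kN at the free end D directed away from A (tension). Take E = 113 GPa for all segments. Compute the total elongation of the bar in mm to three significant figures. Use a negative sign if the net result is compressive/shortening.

1.45 mm

Internal axial forces (sectioning from the free end, tension +): N_CD = 35.3 kN, N_BC = 77.1 kN, N_AB = 99.7 kN.
A_AB = 688.1 mm².
A_BC = 850.1 mm².
A_CD = 232.4 mm².
δ_AB = 99700·461/(688.1·113000) = 0.5911 mm
δ_BC = 77100·437/(850.1·113000) = 0.3507 mm
δ_CD = 35300·376/(232.4·113000) = 0.5055 mm
δ = Σδ_i = 1.447 mm.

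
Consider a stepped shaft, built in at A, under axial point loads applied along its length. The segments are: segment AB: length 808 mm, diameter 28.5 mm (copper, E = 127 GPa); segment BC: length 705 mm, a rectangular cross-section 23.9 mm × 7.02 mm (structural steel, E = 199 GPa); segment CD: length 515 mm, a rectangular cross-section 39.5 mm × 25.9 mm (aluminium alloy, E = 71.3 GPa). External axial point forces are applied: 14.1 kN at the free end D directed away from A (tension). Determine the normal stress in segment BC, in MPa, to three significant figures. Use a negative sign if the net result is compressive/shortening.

84.0 MPa

Internal axial forces (sectioning from the free end, tension +): N_CD = 14.1 kN, N_BC = 14.1 kN, N_AB = 14.1 kN.
A_BC = 167.8 mm².
σ_BC = N_BC/A_BC = 14100/167.8 = 84.04 MPa.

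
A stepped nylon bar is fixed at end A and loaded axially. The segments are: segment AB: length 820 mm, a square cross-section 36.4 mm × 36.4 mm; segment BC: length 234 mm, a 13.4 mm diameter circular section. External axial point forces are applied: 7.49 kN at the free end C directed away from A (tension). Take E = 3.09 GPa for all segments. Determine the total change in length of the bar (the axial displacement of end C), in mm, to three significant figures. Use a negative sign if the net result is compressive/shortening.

Internal axial forces (sectioning from the free end, tension +): N_BC = 7.49 kN, N_AB = 7.49 kN.
A_AB = 1325 mm².
A_BC = 141 mm².
δ_AB = 7490·820/(1325·3090) = 1.5 mm
δ_BC = 7490·234/(141·3090) = 4.022 mm
δ = Σδ_i = 5.522 mm.

5.52 mm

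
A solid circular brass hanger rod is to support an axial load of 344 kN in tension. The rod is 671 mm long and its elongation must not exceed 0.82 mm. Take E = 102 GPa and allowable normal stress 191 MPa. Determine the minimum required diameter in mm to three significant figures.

59.3 mm

Required area A ≥ P/σ_allow = 344000/191 = 1801 mm².
For a solid circular section, d ≥ √(4A/π) = 47.89 mm.
Elongation limit: A ≥ PL/(Eδ_allow) = 344000·671/(102000·0.82) = 2760 mm² ⇒ d ≥ 59.28 mm.
The elongation limit governs.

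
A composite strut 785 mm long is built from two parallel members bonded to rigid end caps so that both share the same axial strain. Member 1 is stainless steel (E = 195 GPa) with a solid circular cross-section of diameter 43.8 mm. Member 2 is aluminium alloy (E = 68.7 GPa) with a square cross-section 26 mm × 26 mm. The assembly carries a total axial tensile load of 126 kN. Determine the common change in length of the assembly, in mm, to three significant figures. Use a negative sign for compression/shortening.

A_1 = 1507 mm².
A_2 = 676 mm².
Equal strain + equilibrium ⇒ each member carries load in proportion to AE: A₁E₁ = 293800000 N, A₂E₂ = 46440000 N, ΣAE = 340300000 N.
δ = PL/ΣAE = 126000·785/340300000 = 0.2907 mm.

0.291 mm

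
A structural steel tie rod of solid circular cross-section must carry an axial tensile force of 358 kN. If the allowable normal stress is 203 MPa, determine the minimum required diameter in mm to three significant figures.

47.4 mm

Required area A ≥ P/σ_allow = 358000/203 = 1764 mm².
For a solid circular section, d ≥ √(4A/π) = 47.39 mm.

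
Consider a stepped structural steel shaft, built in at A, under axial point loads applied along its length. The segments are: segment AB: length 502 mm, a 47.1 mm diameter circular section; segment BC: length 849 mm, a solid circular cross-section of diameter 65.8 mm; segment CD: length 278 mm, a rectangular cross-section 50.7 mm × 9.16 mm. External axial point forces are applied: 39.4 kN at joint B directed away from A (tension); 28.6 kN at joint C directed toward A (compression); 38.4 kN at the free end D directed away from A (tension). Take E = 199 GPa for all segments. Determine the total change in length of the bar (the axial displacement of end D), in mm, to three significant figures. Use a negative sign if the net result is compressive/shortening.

0.199 mm

Internal axial forces (sectioning from the free end, tension +): N_CD = 38.4 kN, N_BC = 9.8 kN, N_AB = 49.2 kN.
A_AB = 1742 mm².
A_BC = 3400 mm².
A_CD = 464.4 mm².
δ_AB = 49200·502/(1742·199000) = 0.07123 mm
δ_BC = 9800·849/(3400·199000) = 0.0123 mm
δ_CD = 38400·278/(464.4·199000) = 0.1155 mm
δ = Σδ_i = 0.199 mm.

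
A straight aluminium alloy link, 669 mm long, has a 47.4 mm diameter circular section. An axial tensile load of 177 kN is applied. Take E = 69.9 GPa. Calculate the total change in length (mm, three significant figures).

A = 1765 mm².
δ_mech = NL/(AE) = 177000·669/(1765·69900) = 0.96 mm.

0.960 mm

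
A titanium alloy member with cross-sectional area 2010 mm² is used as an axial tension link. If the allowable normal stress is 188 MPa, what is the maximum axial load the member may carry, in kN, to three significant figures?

P_max = σ_allow · A = 188 · 2010 = 377900 N = 377.9 kN.

378 kN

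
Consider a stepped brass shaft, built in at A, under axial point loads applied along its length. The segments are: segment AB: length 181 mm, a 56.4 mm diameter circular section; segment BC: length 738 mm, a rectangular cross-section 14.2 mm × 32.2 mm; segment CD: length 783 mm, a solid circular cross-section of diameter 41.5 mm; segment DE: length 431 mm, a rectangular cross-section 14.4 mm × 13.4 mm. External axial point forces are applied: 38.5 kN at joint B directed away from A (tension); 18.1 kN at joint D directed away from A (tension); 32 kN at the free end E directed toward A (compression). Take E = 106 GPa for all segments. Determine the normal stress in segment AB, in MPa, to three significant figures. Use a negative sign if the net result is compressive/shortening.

9.85 MPa

Internal axial forces (sectioning from the free end, tension +): N_DE = -32 kN, N_CD = -13.9 kN, N_BC = -13.9 kN, N_AB = 24.6 kN.
A_AB = 2498 mm².
σ_AB = N_AB/A_AB = 24600/2498 = 9.847 MPa.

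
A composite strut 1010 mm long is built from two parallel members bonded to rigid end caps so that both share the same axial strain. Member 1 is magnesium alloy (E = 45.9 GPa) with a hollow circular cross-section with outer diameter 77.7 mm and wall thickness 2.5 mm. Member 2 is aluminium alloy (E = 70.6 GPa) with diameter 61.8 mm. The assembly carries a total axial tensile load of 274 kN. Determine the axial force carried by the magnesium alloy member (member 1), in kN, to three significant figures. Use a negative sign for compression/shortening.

A_1 = 590.6 mm².
A_2 = 3000 mm².
Equal strain + equilibrium ⇒ each member carries load in proportion to AE: A₁E₁ = 27110000 N, A₂E₂ = 211800000 N, ΣAE = 238900000 N.
F₁ = P·A₁E₁/ΣAE = 274000·27110000/238900000 = 31090 N.

31.1 kN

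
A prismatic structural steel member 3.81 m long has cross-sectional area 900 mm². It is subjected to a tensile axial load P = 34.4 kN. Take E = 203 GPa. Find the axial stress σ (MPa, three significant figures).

38.2 MPa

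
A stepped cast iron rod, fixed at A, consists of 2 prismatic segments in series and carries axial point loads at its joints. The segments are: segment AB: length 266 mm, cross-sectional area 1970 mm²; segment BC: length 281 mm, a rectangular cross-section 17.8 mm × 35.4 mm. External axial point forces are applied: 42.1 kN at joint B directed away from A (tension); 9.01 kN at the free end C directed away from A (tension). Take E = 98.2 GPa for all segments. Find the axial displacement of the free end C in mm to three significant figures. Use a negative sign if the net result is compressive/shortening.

0.111 mm

Internal axial forces (sectioning from the free end, tension +): N_BC = 9.01 kN, N_AB = 51.11 kN.
A_BC = 630.1 mm².
δ_AB = 51110·266/(1970·98200) = 0.07028 mm
δ_BC = 9010·281/(630.1·98200) = 0.04092 mm
δ = Σδ_i = 0.1112 mm.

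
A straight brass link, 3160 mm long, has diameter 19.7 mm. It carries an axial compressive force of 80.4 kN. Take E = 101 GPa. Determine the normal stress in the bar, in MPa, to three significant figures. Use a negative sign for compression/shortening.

A = 304.8 mm².
σ = N/A = -80400/304.8 = -263.8 MPa.

-264 MPa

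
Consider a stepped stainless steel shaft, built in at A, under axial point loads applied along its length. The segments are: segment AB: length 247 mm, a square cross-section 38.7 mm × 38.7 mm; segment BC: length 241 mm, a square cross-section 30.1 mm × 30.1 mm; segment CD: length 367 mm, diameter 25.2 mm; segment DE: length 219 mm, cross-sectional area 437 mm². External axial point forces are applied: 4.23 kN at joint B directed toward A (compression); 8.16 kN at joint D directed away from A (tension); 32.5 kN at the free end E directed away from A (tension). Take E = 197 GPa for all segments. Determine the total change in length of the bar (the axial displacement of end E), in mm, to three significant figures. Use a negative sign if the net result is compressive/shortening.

Internal axial forces (sectioning from the free end, tension +): N_DE = 32.5 kN, N_CD = 40.66 kN, N_BC = 40.66 kN, N_AB = 36.43 kN.
A_AB = 1498 mm².
A_BC = 906 mm².
A_CD = 498.8 mm².
δ_AB = 36430·247/(1498·197000) = 0.0305 mm
δ_BC = 40660·241/(906·197000) = 0.0549 mm
δ_CD = 40660·367/(498.8·197000) = 0.1519 mm
δ_DE = 32500·219/(437·197000) = 0.08268 mm
δ = Σδ_i = 0.3199 mm.

0.320 mm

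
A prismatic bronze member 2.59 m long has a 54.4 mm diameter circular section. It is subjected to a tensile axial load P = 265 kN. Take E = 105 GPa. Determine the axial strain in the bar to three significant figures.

A = 2324 mm².
σ = N/A = 114 MPa; ε = σ/E = 114/105000 = 1.086e-03.

0.00109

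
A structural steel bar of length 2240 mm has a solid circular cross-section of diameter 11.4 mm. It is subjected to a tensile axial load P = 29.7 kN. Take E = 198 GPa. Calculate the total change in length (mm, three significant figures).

A = 102.1 mm².
δ_mech = NL/(AE) = 29700·2240/(102.1·198000) = 3.292 mm.

3.29 mm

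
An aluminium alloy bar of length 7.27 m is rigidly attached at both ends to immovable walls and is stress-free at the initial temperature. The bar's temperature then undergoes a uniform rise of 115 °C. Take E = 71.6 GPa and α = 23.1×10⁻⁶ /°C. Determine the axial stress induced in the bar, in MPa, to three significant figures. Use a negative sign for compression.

Free thermal expansion αLΔT = 23.1e-6 · 7270 · 115 = 19.31 mm.
The walls impose strain ε = −(19.31)/7270 = -2.6565e-03; σ = Eε = 71600 · -2.6565e-03 = -190.2 MPa.

-190 MPa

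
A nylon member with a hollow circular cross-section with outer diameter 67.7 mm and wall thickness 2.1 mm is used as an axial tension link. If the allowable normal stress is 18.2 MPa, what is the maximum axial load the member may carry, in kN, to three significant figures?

7.88 kN

A = 432.8 mm².
P_max = σ_allow · A = 18.2 · 432.8 = 7877 N = 7.877 kN.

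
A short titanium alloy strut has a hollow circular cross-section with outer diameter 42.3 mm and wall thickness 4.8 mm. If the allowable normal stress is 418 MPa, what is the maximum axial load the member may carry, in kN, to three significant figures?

236 kN

A = 565.5 mm².
P_max = σ_allow · A = 418 · 565.5 = 236400 N = 236.4 kN.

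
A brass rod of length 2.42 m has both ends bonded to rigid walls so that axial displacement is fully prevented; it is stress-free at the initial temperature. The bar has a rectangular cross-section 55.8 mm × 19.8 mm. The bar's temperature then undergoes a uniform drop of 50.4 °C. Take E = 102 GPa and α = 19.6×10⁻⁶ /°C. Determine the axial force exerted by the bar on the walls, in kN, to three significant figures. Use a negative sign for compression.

Free thermal expansion αLΔT = 19.6e-6 · 2420 · -50.4 = -2.391 mm.
The walls impose strain ε = −(-2.391)/2420 = 9.8784e-04; σ = Eε = 102000 · 9.8784e-04 = 100.8 MPa.
Wall reaction R = σ·A = 100.8·1105 = 111300 N = 111.3 kN.

111 kN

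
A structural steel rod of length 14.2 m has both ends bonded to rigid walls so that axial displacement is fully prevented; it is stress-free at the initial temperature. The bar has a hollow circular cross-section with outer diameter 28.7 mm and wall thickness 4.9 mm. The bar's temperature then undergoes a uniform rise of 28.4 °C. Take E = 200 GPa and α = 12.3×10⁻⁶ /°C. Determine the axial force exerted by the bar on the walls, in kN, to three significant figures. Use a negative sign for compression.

Free thermal expansion αLΔT = 12.3e-6 · 14200 · 28.4 = 4.96 mm.
The walls impose strain ε = −(4.96)/14200 = -3.4932e-04; σ = Eε = 200000 · -3.4932e-04 = -69.86 MPa.
Wall reaction R = σ·A = -69.86·366.4 = -25600 N = -25.6 kN.

-25.6 kN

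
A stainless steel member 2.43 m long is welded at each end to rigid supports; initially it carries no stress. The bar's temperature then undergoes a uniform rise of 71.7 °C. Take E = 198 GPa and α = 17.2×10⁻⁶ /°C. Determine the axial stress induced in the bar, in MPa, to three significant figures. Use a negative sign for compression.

-244 MPa

Free thermal expansion αLΔT = 17.2e-6 · 2430 · 71.7 = 2.997 mm.
The walls impose strain ε = −(2.997)/2430 = -1.2332e-03; σ = Eε = 198000 · -1.2332e-03 = -244.2 MPa.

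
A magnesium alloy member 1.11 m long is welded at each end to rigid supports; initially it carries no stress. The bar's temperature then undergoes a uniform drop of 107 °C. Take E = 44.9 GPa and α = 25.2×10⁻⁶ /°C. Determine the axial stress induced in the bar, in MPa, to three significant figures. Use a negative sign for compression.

Free thermal expansion αLΔT = 25.2e-6 · 1110 · -107 = -2.993 mm.
The walls impose strain ε = −(-2.993)/1110 = 2.6964e-03; σ = Eε = 44900 · 2.6964e-03 = 121.1 MPa.

121 MPa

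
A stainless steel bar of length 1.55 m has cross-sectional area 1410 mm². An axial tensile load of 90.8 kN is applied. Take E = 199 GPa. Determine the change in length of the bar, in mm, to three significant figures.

0.502 mm

δ_mech = NL/(AE) = 90800·1550/(1410·199000) = 0.5016 mm.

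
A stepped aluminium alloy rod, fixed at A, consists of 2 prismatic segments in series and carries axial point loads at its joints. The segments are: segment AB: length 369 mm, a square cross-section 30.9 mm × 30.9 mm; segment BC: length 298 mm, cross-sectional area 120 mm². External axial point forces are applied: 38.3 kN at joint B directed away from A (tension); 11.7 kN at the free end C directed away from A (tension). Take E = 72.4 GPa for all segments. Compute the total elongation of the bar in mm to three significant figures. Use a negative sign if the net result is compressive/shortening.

0.668 mm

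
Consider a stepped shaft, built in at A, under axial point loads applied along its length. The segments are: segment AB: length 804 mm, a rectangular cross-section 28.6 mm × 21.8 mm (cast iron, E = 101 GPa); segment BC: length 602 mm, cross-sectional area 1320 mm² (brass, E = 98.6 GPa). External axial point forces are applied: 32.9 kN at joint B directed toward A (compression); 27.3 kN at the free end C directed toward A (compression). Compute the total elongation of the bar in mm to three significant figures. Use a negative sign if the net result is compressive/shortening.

-0.895 mm

Internal axial forces (sectioning from the free end, tension +): N_BC = -27.3 kN, N_AB = -60.2 kN.
A_AB = 623.5 mm².
δ_AB = -60200·804/(623.5·101000) = -0.7686 mm
δ_BC = -27300·602/(1320·98600) = -0.1263 mm
δ = Σδ_i = -0.8949 mm.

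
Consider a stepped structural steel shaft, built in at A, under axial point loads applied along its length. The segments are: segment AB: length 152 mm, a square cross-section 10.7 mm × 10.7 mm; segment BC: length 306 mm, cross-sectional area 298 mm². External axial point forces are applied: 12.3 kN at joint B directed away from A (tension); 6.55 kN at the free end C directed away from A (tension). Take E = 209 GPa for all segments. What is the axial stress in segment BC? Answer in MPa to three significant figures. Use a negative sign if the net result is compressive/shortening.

Internal axial forces (sectioning from the free end, tension +): N_BC = 6.55 kN, N_AB = 18.85 kN.
σ_BC = N_BC/A_BC = 6550/298 = 21.98 MPa.

22.0 MPa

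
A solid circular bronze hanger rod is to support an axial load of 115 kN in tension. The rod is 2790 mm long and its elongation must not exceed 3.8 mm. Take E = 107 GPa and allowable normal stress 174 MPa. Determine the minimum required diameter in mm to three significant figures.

Required area A ≥ P/σ_allow = 115000/174 = 660.9 mm².
For a solid circular section, d ≥ √(4A/π) = 29.01 mm.
Elongation limit: A ≥ PL/(Eδ_allow) = 115000·2790/(107000·3.8) = 789.1 mm² ⇒ d ≥ 31.7 mm.
The elongation limit governs.

31.7 mm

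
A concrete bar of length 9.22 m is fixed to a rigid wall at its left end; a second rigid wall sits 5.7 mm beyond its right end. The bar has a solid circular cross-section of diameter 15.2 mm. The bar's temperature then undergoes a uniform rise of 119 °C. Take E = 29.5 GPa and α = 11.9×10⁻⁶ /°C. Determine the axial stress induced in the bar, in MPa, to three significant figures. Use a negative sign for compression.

Free thermal expansion αLΔT = 11.9e-6 · 9220 · 119 = 13.06 mm.
The walls engage after the gap closes; constrained expansion = 13.06 − 5.7 = 7.356 mm.
The walls impose strain ε = −(7.356)/9220 = -7.9788e-04; σ = Eε = 29500 · -7.9788e-04 = -23.54 MPa.

-23.5 MPa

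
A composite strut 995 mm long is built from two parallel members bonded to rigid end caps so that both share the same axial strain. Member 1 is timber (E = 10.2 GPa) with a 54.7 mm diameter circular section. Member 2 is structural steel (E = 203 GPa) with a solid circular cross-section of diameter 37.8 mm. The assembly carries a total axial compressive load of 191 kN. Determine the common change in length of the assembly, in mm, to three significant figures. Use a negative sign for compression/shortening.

A_1 = 2350 mm².
A_2 = 1122 mm².
Equal strain + equilibrium ⇒ each member carries load in proportion to AE: A₁E₁ = 23970000 N, A₂E₂ = 227800000 N, ΣAE = 251800000 N.
δ = PL/ΣAE = -191000·995/251800000 = -0.7548 mm.

-0.755 mm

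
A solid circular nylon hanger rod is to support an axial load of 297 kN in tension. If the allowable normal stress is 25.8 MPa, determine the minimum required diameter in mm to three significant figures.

121 mm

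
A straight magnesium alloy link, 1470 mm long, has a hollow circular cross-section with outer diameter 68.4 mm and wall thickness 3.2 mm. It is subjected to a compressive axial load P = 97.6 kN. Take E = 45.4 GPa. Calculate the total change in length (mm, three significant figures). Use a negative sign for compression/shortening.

-4.82 mm

A = 655.5 mm².
δ_mech = NL/(AE) = -97600·1470/(655.5·45400) = -4.821 mm.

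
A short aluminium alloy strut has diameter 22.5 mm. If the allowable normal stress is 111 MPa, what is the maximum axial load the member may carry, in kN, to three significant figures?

44.1 kN

A = 397.6 mm².
P_max = σ_allow · A = 111 · 397.6 = 44130 N = 44.13 kN.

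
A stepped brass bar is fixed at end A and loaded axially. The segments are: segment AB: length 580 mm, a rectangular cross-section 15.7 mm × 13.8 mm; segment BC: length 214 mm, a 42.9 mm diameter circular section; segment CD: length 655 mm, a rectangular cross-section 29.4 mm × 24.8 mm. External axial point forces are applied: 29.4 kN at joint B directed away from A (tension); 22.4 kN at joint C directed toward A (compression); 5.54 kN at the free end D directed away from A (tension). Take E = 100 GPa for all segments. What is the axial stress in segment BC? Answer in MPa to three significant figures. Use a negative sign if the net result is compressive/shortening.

-11.7 MPa

Internal axial forces (sectioning from the free end, tension +): N_CD = 5.54 kN, N_BC = -16.86 kN, N_AB = 12.54 kN.
A_BC = 1445 mm².
σ_BC = N_BC/A_BC = -16860/1445 = -11.66 MPa.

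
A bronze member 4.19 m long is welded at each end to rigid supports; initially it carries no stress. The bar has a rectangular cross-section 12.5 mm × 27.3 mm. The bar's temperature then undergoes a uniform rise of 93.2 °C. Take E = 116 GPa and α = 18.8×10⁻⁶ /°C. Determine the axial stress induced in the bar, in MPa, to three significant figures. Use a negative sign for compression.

-203 MPa

Free thermal expansion αLΔT = 18.8e-6 · 4190 · 93.2 = 7.342 mm.
The walls impose strain ε = −(7.342)/4190 = -1.7522e-03; σ = Eε = 116000 · -1.7522e-03 = -203.3 MPa.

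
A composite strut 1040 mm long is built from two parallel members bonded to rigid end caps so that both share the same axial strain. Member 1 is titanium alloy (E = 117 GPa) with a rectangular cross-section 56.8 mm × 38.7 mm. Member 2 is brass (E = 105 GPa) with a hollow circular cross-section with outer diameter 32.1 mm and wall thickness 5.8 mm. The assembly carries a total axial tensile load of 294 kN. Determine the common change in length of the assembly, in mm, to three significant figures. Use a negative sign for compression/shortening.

A_1 = 2198 mm².
A_2 = 479.2 mm².
Equal strain + equilibrium ⇒ each member carries load in proportion to AE: A₁E₁ = 257200000 N, A₂E₂ = 50320000 N, ΣAE = 307500000 N.
δ = PL/ΣAE = 294000·1040/307500000 = 0.9943 mm.

0.994 mm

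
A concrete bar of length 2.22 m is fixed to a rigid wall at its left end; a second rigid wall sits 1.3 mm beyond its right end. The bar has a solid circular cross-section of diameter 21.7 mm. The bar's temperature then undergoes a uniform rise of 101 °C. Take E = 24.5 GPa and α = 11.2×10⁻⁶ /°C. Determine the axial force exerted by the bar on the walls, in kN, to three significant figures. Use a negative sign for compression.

Free thermal expansion αLΔT = 11.2e-6 · 2220 · 101 = 2.511 mm.
The walls engage after the gap closes; constrained expansion = 2.511 − 1.3 = 1.211 mm.
The walls impose strain ε = −(1.211)/2220 = -5.4561e-04; σ = Eε = 24500 · -5.4561e-04 = -13.37 MPa.
Wall reaction R = σ·A = -13.37·369.8 = -4944 N = -4.944 kN.

-4.94 kN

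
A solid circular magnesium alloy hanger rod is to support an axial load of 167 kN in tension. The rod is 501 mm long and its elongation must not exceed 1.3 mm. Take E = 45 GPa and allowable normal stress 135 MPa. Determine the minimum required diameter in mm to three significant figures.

Required area A ≥ P/σ_allow = 167000/135 = 1237 mm².
For a solid circular section, d ≥ √(4A/π) = 39.69 mm.
Elongation limit: A ≥ PL/(Eδ_allow) = 167000·501/(45000·1.3) = 1430 mm² ⇒ d ≥ 42.67 mm.
The elongation limit governs.

42.7 mm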